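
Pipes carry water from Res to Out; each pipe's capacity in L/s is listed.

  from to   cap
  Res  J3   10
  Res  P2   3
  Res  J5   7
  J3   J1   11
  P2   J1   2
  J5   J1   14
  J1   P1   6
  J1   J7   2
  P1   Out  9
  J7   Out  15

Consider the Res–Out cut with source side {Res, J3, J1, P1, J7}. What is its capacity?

Edges leaving {Res, J3, J1, P1, J7}: Res→P2 (3), Res→J5 (7), P1→Out (9), J7→Out (15).
Cut capacity = 3 + 7 + 9 + 15 = 34.

34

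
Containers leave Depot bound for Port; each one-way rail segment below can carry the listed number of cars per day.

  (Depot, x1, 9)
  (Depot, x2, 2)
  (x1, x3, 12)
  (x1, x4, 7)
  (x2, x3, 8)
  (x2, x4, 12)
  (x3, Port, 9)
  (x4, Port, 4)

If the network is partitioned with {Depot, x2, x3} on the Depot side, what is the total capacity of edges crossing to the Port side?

30

Edges leaving {Depot, x2, x3}: Depot→x1 (9), x2→x4 (12), x3→Port (9).
Cut capacity = 9 + 12 + 9 = 30.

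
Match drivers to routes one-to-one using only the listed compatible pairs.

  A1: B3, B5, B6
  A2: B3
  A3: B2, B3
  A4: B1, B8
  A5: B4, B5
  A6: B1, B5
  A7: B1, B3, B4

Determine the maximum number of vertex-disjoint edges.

Unit-capacity flow: source→left, listed edges, right→sink; max matching = max flow.
Augmenting path A1→B3 (+1); matched 1.
Augmenting path A3→B2 (+1); matched 2.
Augmenting path A4→B1 (+1); matched 3.
Augmenting path A5→B4 (+1); matched 4.
Augmenting path A6→B5 (+1); matched 5.
Augmenting path A2→B3→A1→B6 (+1); matched 6.
Augmenting path A7→B1→A4→B8 (+1); matched 7.
No augmenting path remains; maximum matching = 7.
König certificate: {A1, A2, A3, A4, A5, A6, A7} is a vertex cover of size 7 (every listed pair touches it), so no matching can be larger.

7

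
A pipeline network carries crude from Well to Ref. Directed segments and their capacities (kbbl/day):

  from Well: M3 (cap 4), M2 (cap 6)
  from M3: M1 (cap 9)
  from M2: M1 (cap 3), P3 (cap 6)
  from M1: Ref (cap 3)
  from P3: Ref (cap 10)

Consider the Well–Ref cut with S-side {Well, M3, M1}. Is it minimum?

Yes — it is a minimum cut (capacity 9).

Given cut capacity: 6 + 3 = 9.
Augment Well→M3→M1→Ref: bottleneck 3, flow now 3.
Augment Well→M2→P3→Ref: bottleneck 6, flow now 9.
No augmenting path remains; maximum flow = 9.
Cut capacity 9 equals the max flow, so it is a minimum cut.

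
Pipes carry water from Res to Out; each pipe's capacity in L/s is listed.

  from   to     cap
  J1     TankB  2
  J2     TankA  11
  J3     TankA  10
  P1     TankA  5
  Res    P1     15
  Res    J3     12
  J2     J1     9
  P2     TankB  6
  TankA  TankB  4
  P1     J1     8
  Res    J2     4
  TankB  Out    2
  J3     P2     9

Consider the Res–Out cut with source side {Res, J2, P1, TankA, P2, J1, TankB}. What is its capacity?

14

Edges leaving {Res, J2, P1, TankA, P2, J1, TankB}: Res→J3 (12), TankB→Out (2).
Cut capacity = 12 + 2 = 14.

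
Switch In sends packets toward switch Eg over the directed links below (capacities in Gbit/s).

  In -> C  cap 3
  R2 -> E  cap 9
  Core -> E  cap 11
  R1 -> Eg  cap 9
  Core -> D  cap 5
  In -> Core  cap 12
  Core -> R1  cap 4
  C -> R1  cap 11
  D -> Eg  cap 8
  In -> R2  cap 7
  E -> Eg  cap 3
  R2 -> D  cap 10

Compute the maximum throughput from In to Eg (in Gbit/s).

Augment In→R2→E→Eg: bottleneck 3, flow now 3.
Augment In→R2→D→Eg: bottleneck 4, flow now 7.
Augment In→Core→D→Eg: bottleneck 4, flow now 11.
Augment In→Core→R1→Eg: bottleneck 4, flow now 15.
Augment In→C→R1→Eg: bottleneck 3, flow now 18.
No augmenting path remains; maximum flow = 18.
In the residual graph, reachable from In: {In, R2, Core, E, D}.
Min-cut edges: In→C (3), Core→R1 (4), E→Eg (3), D→Eg (8); capacity 3 + 4 + 3 + 8 = 18.
This cut is saturated, so no flow can exceed 18.

18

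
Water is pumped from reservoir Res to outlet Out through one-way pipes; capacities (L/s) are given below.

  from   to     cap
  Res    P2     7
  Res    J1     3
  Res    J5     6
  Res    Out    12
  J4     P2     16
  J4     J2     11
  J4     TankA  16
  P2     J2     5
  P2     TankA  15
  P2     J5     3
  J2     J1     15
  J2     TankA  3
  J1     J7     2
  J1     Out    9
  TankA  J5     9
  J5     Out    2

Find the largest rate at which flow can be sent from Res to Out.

22

Augment Res→Out: bottleneck 12, flow now 12.
Augment Res→J1→Out: bottleneck 3, flow now 15.
Augment Res→J5→Out: bottleneck 2, flow now 17.
Augment Res→P2→J2→J1→Out: bottleneck 5, flow now 22.
No augmenting path remains; maximum flow = 22.
In the residual graph, reachable from Res: {Res, P2, TankA, J5}.
Min-cut edges: Res→J1 (3), Res→Out (12), P2→J2 (5), J5→Out (2); capacity 3 + 12 + 5 + 2 = 22.
This cut is saturated, so no flow can exceed 22.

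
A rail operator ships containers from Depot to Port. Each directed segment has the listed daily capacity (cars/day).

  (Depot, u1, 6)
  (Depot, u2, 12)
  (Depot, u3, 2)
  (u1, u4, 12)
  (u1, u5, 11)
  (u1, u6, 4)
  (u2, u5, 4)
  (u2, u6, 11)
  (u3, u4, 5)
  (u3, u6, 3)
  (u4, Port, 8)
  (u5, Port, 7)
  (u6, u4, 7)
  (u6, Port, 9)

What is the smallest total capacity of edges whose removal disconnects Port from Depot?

Augment Depot→u1→u4→Port: bottleneck 6, flow now 6.
Augment Depot→u2→u5→Port: bottleneck 4, flow now 10.
Augment Depot→u2→u6→Port: bottleneck 8, flow now 18.
Augment Depot→u3→u4→Port: bottleneck 2, flow now 20.
No augmenting path remains; maximum flow = 20.
By max-flow min-cut, the minimum cut capacity equals the max flow.
In the residual graph, reachable from Depot: {Depot}.
Min-cut edges: Depot→u1 (6), Depot→u2 (12), Depot→u3 (2); capacity 6 + 12 + 2 = 20.

20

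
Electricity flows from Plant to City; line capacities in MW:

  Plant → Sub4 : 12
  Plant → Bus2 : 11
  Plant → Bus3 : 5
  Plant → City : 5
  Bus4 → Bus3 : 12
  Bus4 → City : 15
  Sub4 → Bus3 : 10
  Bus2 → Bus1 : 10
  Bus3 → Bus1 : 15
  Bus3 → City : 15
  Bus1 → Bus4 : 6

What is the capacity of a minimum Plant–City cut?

26

Augment Plant→City: bottleneck 5, flow now 5.
Augment Plant→Bus3→City: bottleneck 5, flow now 10.
Augment Plant→Sub4→Bus3→City: bottleneck 10, flow now 20.
Augment Plant→Bus2→Bus1→Bus4→City: bottleneck 6, flow now 26.
No augmenting path remains; maximum flow = 26.
By max-flow min-cut, the minimum cut capacity equals the max flow.
In the residual graph, reachable from Plant: {Plant, Sub4, Bus2, Bus1}.
Min-cut edges: Plant→Bus3 (5), Plant→City (5), Sub4→Bus3 (10), Bus1→Bus4 (6); capacity 5 + 5 + 10 + 6 = 26.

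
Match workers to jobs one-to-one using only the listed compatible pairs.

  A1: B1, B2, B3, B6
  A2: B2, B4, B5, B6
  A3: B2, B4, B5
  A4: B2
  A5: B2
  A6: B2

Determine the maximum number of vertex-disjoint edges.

Unit-capacity flow: source→left, listed edges, right→sink; max matching = max flow.
Augmenting path A1→B1 (+1); matched 1.
Augmenting path A2→B2 (+1); matched 2.
Augmenting path A3→B4 (+1); matched 3.
Augmenting path A4→B2→A2→B5 (+1); matched 4.
No augmenting path remains; maximum matching = 4.
König certificate: {A1, A2, A3, B2} is a vertex cover of size 4 (every listed pair touches it), so no matching can be larger.

4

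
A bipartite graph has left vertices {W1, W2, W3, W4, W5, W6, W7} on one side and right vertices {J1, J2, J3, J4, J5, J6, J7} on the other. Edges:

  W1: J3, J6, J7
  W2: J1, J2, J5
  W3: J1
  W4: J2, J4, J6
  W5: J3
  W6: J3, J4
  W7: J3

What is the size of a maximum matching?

6

Unit-capacity flow: source→left, listed edges, right→sink; max matching = max flow.
Augmenting path W1→J3 (+1); matched 1.
Augmenting path W2→J1 (+1); matched 2.
Augmenting path W4→J2 (+1); matched 3.
Augmenting path W6→J4 (+1); matched 4.
Augmenting path W3→J1→W2→J5 (+1); matched 5.
Augmenting path W5→J3→W1→J6 (+1); matched 6.
No augmenting path remains; maximum matching = 6.
König certificate: {W1, W2, W3, W4, W6, J3} is a vertex cover of size 6 (every listed pair touches it), so no matching can be larger.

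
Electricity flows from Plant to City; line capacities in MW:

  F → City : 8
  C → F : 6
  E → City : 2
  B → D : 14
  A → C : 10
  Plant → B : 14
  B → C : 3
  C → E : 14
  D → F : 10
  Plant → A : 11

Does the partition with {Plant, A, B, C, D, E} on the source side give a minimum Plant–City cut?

No — its capacity is 18, but the minimum cut has capacity 10.

Given cut capacity: 6 + 10 + 2 = 18.
Augment Plant→A→C→E→City: bottleneck 2, flow now 2.
Augment Plant→A→C→F→City: bottleneck 6, flow now 8.
Augment Plant→B→D→F→City: bottleneck 2, flow now 10.
No augmenting path remains; maximum flow = 10.
In the residual graph, reachable from Plant: {Plant, A, B, C, D, E, F}.
Min-cut edges: E→City (2), F→City (8); capacity 2 + 8 = 10.
Cut capacity 18 exceeds the max flow 10, so it is not minimum.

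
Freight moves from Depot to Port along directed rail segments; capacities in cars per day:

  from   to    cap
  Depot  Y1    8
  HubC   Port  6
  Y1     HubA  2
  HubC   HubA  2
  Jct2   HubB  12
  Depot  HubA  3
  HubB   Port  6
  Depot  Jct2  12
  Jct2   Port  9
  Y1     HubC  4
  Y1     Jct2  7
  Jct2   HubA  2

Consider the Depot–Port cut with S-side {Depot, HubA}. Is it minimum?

No — its capacity is 20, but the minimum cut has capacity 19.

Given cut capacity: 8 + 12 = 20.
Augment Depot→Jct2→Port: bottleneck 9, flow now 9.
Augment Depot→Y1→HubC→Port: bottleneck 4, flow now 13.
Augment Depot→Jct2→HubB→Port: bottleneck 3, flow now 16.
Augment Depot→Y1→Jct2→HubB→Port: bottleneck 3, flow now 19.
No augmenting path remains; maximum flow = 19.
In the residual graph, reachable from Depot: {Depot, Y1, Jct2, HubB, HubA}.
Min-cut edges: Y1→HubC (4), Jct2→Port (9), HubB→Port (6); capacity 4 + 9 + 6 = 19.
Cut capacity 20 exceeds the max flow 19, so it is not minimum.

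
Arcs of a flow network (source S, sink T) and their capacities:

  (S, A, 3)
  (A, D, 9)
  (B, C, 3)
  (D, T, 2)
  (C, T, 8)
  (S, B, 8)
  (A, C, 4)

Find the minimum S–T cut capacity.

Augment S→A→C→T: bottleneck 3, flow now 3.
Augment S→B→C→T: bottleneck 3, flow now 6.
No augmenting path remains; maximum flow = 6.
By max-flow min-cut, the minimum cut capacity equals the max flow.
In the residual graph, reachable from S: {S, B}.
Min-cut edges: S→A (3), B→C (3); capacity 3 + 3 = 6.

6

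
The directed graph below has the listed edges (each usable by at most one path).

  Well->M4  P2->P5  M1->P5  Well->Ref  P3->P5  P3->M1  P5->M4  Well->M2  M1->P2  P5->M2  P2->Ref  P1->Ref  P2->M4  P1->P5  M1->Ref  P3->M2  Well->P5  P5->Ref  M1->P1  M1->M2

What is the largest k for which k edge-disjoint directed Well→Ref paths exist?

Assign every edge capacity 1; by Menger, the answer equals the max flow.
Path Well→Ref (+1); total 1.
Path Well→P5→Ref (+1); total 2.
No residual Well→Ref path; max flow = 2.
Certifying cut of size 2: {Well→P5, Well→Ref}.

2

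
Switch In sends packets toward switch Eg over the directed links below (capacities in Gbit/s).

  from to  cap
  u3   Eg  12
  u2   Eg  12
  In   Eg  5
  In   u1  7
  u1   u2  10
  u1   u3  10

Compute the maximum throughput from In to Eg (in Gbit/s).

12

Augment In→Eg: bottleneck 5, flow now 5.
Augment In→u1→u2→Eg: bottleneck 7, flow now 12.
No augmenting path remains; maximum flow = 12.
In the residual graph, reachable from In: {In}.
Min-cut edges: In→u1 (7), In→Eg (5); capacity 7 + 5 = 12.
This cut is saturated, so no flow can exceed 12.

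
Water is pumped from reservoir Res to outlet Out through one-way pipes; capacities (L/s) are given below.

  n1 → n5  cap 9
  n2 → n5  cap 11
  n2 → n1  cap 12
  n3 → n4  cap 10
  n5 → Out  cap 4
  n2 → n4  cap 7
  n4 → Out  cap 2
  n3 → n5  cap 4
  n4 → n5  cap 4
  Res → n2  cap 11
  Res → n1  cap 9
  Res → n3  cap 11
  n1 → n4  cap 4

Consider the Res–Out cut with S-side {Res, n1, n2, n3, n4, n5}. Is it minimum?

Given cut capacity: 2 + 4 = 6.
Augment Res→n1→n4→Out: bottleneck 2, flow now 2.
Augment Res→n1→n5→Out: bottleneck 4, flow now 6.
No augmenting path remains; maximum flow = 6.
Cut capacity 6 equals the max flow, so it is a minimum cut.

Yes — it is a minimum cut (capacity 6).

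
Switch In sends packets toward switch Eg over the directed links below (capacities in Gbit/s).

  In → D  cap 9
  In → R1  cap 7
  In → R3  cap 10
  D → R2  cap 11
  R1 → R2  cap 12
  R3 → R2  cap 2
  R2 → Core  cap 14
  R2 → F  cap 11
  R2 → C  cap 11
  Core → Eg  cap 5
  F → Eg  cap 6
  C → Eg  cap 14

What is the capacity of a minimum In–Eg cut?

18

Augment In→D→R2→Core→Eg: bottleneck 5, flow now 5.
Augment In→D→R2→F→Eg: bottleneck 4, flow now 9.
Augment In→R1→R2→F→Eg: bottleneck 2, flow now 11.
Augment In→R1→R2→C→Eg: bottleneck 5, flow now 16.
Augment In→R3→R2→C→Eg: bottleneck 2, flow now 18.
No augmenting path remains; maximum flow = 18.
By max-flow min-cut, the minimum cut capacity equals the max flow.
In the residual graph, reachable from In: {In, R3}.
Min-cut edges: In→D (9), In→R1 (7), R3→R2 (2); capacity 9 + 7 + 2 = 18.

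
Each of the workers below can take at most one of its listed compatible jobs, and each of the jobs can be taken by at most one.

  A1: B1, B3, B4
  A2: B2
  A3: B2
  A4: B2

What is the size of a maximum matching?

2

Unit-capacity flow: source→left, listed edges, right→sink; max matching = max flow.
Augmenting path A1→B1 (+1); matched 1.
Augmenting path A2→B2 (+1); matched 2.
No augmenting path remains; maximum matching = 2.
König certificate: {A1, B2} is a vertex cover of size 2 (every listed pair touches it), so no matching can be larger.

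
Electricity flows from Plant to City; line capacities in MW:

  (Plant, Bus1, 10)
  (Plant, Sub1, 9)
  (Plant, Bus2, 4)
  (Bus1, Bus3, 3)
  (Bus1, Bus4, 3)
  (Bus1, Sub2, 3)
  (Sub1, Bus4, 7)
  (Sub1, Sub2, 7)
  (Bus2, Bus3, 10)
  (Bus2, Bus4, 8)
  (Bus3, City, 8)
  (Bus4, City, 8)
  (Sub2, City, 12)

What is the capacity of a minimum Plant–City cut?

22

Augment Plant→Bus1→Bus3→City: bottleneck 3, flow now 3.
Augment Plant→Bus1→Bus4→City: bottleneck 3, flow now 6.
Augment Plant→Bus1→Sub2→City: bottleneck 3, flow now 9.
Augment Plant→Sub1→Bus4→City: bottleneck 5, flow now 14.
Augment Plant→Sub1→Sub2→City: bottleneck 4, flow now 18.
Augment Plant→Bus2→Bus3→City: bottleneck 4, flow now 22.
No augmenting path remains; maximum flow = 22.
By max-flow min-cut, the minimum cut capacity equals the max flow.
In the residual graph, reachable from Plant: {Plant, Bus1}.
Min-cut edges: Plant→Sub1 (9), Plant→Bus2 (4), Bus1→Bus3 (3), Bus1→Bus4 (3), Bus1→Sub2 (3); capacity 9 + 4 + 3 + 3 + 3 = 22.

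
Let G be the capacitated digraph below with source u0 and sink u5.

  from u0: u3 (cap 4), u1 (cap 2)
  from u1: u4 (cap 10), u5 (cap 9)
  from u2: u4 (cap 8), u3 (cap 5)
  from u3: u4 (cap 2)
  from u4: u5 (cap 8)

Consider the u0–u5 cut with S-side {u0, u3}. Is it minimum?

Yes — it is a minimum cut (capacity 4).

Given cut capacity: 2 + 2 = 4.
Augment u0→u1→u5: bottleneck 2, flow now 2.
Augment u0→u3→u4→u5: bottleneck 2, flow now 4.
No augmenting path remains; maximum flow = 4.
Cut capacity 4 equals the max flow, so it is a minimum cut.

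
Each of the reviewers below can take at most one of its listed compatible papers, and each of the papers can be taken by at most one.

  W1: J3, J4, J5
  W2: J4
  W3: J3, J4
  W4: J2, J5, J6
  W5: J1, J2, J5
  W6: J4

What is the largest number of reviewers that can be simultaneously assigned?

5

Unit-capacity flow: source→left, listed edges, right→sink; max matching = max flow.
Augmenting path W1→J3 (+1); matched 1.
Augmenting path W2→J4 (+1); matched 2.
Augmenting path W4→J2 (+1); matched 3.
Augmenting path W5→J1 (+1); matched 4.
Augmenting path W3→J3→W1→J5 (+1); matched 5.
No augmenting path remains; maximum matching = 5.
König certificate: {W1, W3, W4, W5, J4} is a vertex cover of size 5 (every listed pair touches it), so no matching can be larger.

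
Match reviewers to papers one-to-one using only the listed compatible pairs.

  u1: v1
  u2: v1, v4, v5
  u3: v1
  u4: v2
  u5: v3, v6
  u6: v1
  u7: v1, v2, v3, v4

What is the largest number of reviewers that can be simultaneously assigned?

Unit-capacity flow: source→left, listed edges, right→sink; max matching = max flow.
Augmenting path u1→v1 (+1); matched 1.
Augmenting path u2→v4 (+1); matched 2.
Augmenting path u4→v2 (+1); matched 3.
Augmenting path u5→v3 (+1); matched 4.
Augmenting path u7→v3→u5→v6 (+1); matched 5.
No augmenting path remains; maximum matching = 5.
König certificate: {u2, u4, u5, u7, v1} is a vertex cover of size 5 (every listed pair touches it), so no matching can be larger.

5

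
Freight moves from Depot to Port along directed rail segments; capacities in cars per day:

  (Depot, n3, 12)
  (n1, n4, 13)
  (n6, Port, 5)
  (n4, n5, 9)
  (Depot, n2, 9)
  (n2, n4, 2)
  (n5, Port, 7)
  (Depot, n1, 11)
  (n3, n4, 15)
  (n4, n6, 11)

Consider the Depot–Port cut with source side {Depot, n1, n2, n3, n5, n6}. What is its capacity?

Edges leaving {Depot, n1, n2, n3, n5, n6}: n1→n4 (13), n2→n4 (2), n3→n4 (15), n5→Port (7), n6→Port (5).
Cut capacity = 13 + 2 + 15 + 7 + 5 = 42.

42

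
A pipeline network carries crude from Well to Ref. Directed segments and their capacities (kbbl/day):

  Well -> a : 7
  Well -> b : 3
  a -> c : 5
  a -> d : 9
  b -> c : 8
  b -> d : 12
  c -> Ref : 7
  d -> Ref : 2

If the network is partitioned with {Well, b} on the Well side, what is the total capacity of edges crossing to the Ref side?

27

Edges leaving {Well, b}: Well→a (7), b→c (8), b→d (12).
Cut capacity = 7 + 8 + 12 = 27.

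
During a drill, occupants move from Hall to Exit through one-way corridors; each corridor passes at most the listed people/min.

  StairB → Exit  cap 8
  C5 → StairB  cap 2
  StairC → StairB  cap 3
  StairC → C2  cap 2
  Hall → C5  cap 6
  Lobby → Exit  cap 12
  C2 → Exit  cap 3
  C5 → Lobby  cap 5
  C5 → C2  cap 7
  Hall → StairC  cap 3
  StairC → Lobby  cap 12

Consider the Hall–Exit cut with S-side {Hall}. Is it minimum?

Given cut capacity: 3 + 6 = 9.
Augment Hall→StairC→C2→Exit: bottleneck 2, flow now 2.
Augment Hall→StairC→StairB→Exit: bottleneck 1, flow now 3.
Augment Hall→C5→C2→Exit: bottleneck 1, flow now 4.
Augment Hall→C5→StairB→Exit: bottleneck 2, flow now 6.
Augment Hall→C5→Lobby→Exit: bottleneck 3, flow now 9.
No augmenting path remains; maximum flow = 9.
Cut capacity 9 equals the max flow, so it is a minimum cut.

Yes — it is a minimum cut (capacity 9).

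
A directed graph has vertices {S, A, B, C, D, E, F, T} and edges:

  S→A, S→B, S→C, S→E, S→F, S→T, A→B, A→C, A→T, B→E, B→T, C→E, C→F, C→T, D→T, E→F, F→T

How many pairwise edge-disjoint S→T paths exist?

Assign every edge capacity 1; by Menger, the answer equals the max flow.
Path S→T (+1); total 1.
Path S→A→T (+1); total 2.
Path S→B→T (+1); total 3.
Path S→C→T (+1); total 4.
Path S→F→T (+1); total 5.
No residual S→T path; max flow = 5.
Certifying cut of size 5: {F→T, S→A, S→B, S→C, S→T}.

5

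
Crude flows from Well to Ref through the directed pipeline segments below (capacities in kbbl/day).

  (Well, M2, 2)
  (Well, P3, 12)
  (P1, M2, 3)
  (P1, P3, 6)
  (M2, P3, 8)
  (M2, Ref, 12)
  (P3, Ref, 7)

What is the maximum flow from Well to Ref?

Augment Well→M2→Ref: bottleneck 2, flow now 2.
Augment Well→P3→Ref: bottleneck 7, flow now 9.
No augmenting path remains; maximum flow = 9.
In the residual graph, reachable from Well: {Well, P3}.
Min-cut edges: Well→M2 (2), P3→Ref (7); capacity 2 + 7 = 9.
This cut is saturated, so no flow can exceed 9.

9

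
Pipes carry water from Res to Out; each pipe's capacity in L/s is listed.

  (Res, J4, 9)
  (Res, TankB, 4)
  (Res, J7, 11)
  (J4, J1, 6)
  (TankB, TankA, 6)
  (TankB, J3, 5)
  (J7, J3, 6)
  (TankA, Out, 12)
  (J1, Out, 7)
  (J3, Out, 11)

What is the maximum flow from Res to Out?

16

Augment Res→J4→J1→Out: bottleneck 6, flow now 6.
Augment Res→TankB→TankA→Out: bottleneck 4, flow now 10.
Augment Res→J7→J3→Out: bottleneck 6, flow now 16.
No augmenting path remains; maximum flow = 16.
In the residual graph, reachable from Res: {Res, J4, J7}.
Min-cut edges: Res→TankB (4), J4→J1 (6), J7→J3 (6); capacity 4 + 6 + 6 = 16.
This cut is saturated, so no flow can exceed 16.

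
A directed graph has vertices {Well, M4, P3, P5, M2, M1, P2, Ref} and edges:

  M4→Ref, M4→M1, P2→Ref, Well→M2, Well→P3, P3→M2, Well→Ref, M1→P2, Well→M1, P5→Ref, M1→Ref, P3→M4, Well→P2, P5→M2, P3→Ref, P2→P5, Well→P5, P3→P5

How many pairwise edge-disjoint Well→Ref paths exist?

5

Assign every edge capacity 1; by Menger, the answer equals the max flow.
Path Well→Ref (+1); total 1.
Path Well→P3→Ref (+1); total 2.
Path Well→P5→Ref (+1); total 3.
Path Well→M1→Ref (+1); total 4.
Path Well→P2→Ref (+1); total 5.
No residual Well→Ref path; max flow = 5.
Certifying cut of size 5: {Well→M1, Well→P2, Well→P3, Well→P5, Well→Ref}.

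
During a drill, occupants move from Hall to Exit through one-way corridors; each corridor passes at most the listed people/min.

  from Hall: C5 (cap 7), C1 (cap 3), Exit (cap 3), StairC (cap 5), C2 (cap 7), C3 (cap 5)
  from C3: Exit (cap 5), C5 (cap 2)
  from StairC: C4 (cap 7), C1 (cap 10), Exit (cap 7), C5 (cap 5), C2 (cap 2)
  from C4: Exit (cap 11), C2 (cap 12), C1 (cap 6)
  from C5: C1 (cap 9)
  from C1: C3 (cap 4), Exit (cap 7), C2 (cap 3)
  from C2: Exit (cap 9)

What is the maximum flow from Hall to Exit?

29

Augment Hall→Exit: bottleneck 3, flow now 3.
Augment Hall→C3→Exit: bottleneck 5, flow now 8.
Augment Hall→StairC→Exit: bottleneck 5, flow now 13.
Augment Hall→C1→Exit: bottleneck 3, flow now 16.
Augment Hall→C2→Exit: bottleneck 7, flow now 23.
Augment Hall→C5→C1→Exit: bottleneck 4, flow now 27.
Augment Hall→C5→C1→C2→Exit: bottleneck 2, flow now 29.
No augmenting path remains; maximum flow = 29.
In the residual graph, reachable from Hall: {Hall, C3, C5, C1, C2}.
Min-cut edges: Hall→StairC (5), Hall→Exit (3), C3→Exit (5), C1→Exit (7), C2→Exit (9); capacity 5 + 3 + 5 + 7 + 9 = 29.
This cut is saturated, so no flow can exceed 29.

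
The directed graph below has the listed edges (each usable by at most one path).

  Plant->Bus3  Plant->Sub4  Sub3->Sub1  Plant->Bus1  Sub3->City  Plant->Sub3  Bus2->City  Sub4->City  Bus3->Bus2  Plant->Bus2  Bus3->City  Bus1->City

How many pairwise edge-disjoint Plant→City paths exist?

Assign every edge capacity 1; by Menger, the answer equals the max flow.
Path Plant→Bus1→City (+1); total 1.
Path Plant→Sub3→City (+1); total 2.
Path Plant→Bus3→City (+1); total 3.
Path Plant→Bus2→City (+1); total 4.
Path Plant→Sub4→City (+1); total 5.
No residual Plant→City path; max flow = 5.
Certifying cut of size 5: {Plant→Bus1, Plant→Bus2, Plant→Bus3, Plant→Sub3, Plant→Sub4}.

5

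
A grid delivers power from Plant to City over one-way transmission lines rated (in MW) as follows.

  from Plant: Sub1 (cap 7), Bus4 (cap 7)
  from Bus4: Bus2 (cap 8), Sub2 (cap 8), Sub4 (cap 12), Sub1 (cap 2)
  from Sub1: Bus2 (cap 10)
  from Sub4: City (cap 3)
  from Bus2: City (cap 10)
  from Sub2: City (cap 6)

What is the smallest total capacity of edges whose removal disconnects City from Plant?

14

Augment Plant→Bus4→Sub4→City: bottleneck 3, flow now 3.
Augment Plant→Bus4→Bus2→City: bottleneck 4, flow now 7.
Augment Plant→Sub1→Bus2→City: bottleneck 6, flow now 13.
Augment Plant→Sub1→Bus2→Bus4→Sub2→City: bottleneck 1, flow now 14. (uses reverse residual edge)
No augmenting path remains; maximum flow = 14.
By max-flow min-cut, the minimum cut capacity equals the max flow.
In the residual graph, reachable from Plant: {Plant}.
Min-cut edges: Plant→Bus4 (7), Plant→Sub1 (7); capacity 7 + 7 = 14.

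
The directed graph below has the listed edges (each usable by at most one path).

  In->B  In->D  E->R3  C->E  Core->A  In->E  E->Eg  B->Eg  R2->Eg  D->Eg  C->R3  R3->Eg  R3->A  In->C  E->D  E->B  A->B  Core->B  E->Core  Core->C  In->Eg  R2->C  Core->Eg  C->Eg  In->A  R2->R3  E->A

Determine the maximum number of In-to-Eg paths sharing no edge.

5

Assign every edge capacity 1; by Menger, the answer equals the max flow.
Path In→Eg (+1); total 1.
Path In→E→Eg (+1); total 2.
Path In→D→Eg (+1); total 3.
Path In→C→Eg (+1); total 4.
Path In→B→Eg (+1); total 5.
No residual In→Eg path; max flow = 5.
Certifying cut of size 5: {B→Eg, In→C, In→D, In→E, In→Eg}.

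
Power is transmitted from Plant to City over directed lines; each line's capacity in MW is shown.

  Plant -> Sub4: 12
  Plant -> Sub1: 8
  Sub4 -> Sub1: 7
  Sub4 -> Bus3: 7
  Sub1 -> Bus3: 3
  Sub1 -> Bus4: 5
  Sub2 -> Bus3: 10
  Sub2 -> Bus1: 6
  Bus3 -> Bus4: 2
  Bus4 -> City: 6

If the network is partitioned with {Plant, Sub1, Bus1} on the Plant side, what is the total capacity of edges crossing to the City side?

20

Edges leaving {Plant, Sub1, Bus1}: Plant→Sub4 (12), Sub1→Bus3 (3), Sub1→Bus4 (5).
Cut capacity = 12 + 3 + 5 = 20.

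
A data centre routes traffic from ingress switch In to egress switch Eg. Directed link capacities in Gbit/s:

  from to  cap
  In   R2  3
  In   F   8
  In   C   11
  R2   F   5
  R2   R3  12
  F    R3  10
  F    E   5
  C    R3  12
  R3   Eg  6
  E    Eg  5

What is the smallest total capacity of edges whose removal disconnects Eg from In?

11

Augment In→R2→R3→Eg: bottleneck 3, flow now 3.
Augment In→F→R3→Eg: bottleneck 3, flow now 6.
Augment In→F→E→Eg: bottleneck 5, flow now 11.
No augmenting path remains; maximum flow = 11.
By max-flow min-cut, the minimum cut capacity equals the max flow.
In the residual graph, reachable from In: {In, R2, F, C, R3}.
Min-cut edges: F→E (5), R3→Eg (6); capacity 5 + 6 = 11.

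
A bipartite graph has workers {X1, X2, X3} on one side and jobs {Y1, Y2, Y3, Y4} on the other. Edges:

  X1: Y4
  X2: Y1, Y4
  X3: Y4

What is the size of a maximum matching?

2

Unit-capacity flow: source→left, listed edges, right→sink; max matching = max flow.
Augmenting path X1→Y4 (+1); matched 1.
Augmenting path X2→Y1 (+1); matched 2.
No augmenting path remains; maximum matching = 2.
König certificate: {X2, Y4} is a vertex cover of size 2 (every listed pair touches it), so no matching can be larger.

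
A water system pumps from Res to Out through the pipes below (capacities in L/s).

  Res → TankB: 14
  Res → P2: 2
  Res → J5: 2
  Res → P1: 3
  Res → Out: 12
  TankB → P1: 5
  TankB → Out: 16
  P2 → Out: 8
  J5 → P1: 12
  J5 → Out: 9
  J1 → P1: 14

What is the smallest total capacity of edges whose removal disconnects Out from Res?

Augment Res→Out: bottleneck 12, flow now 12.
Augment Res→TankB→Out: bottleneck 14, flow now 26.
Augment Res→P2→Out: bottleneck 2, flow now 28.
Augment Res→J5→Out: bottleneck 2, flow now 30.
No augmenting path remains; maximum flow = 30.
By max-flow min-cut, the minimum cut capacity equals the max flow.
In the residual graph, reachable from Res: {Res, P1}.
Min-cut edges: Res→TankB (14), Res→P2 (2), Res→J5 (2), Res→Out (12); capacity 14 + 2 + 2 + 12 = 30.

30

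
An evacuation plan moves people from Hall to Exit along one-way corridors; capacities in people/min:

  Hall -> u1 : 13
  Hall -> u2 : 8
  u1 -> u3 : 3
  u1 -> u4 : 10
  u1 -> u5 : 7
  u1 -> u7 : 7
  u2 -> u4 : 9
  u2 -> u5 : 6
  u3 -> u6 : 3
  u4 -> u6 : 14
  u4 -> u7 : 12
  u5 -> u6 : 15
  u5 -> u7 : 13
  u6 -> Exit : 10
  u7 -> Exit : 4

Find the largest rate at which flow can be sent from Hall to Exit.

Augment Hall→u1→u7→Exit: bottleneck 4, flow now 4.
Augment Hall→u1→u3→u6→Exit: bottleneck 3, flow now 7.
Augment Hall→u1→u4→u6→Exit: bottleneck 6, flow now 13.
Augment Hall→u2→u4→u6→Exit: bottleneck 1, flow now 14.
No augmenting path remains; maximum flow = 14.
In the residual graph, reachable from Hall: {Hall, u1, u2, u3, u4, u5, u6, u7}.
Min-cut edges: u6→Exit (10), u7→Exit (4); capacity 10 + 4 = 14.
This cut is saturated, so no flow can exceed 14.

14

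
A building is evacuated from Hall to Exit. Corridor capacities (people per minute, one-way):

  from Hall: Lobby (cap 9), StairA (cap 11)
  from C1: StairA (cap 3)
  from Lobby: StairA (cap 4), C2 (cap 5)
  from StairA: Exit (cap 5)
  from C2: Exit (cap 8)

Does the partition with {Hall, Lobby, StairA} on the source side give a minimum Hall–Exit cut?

Given cut capacity: 5 + 5 = 10.
Augment Hall→StairA→Exit: bottleneck 5, flow now 5.
Augment Hall→Lobby→C2→Exit: bottleneck 5, flow now 10.
No augmenting path remains; maximum flow = 10.
Cut capacity 10 equals the max flow, so it is a minimum cut.

Yes — it is a minimum cut (capacity 10).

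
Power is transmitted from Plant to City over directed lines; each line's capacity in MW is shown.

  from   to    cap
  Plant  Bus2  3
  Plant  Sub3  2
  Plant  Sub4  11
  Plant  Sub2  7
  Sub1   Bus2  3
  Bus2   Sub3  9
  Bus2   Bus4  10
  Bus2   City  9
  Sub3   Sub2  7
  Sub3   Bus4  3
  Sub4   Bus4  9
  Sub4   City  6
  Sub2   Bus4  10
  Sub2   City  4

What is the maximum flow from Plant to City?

13

Augment Plant→Bus2→City: bottleneck 3, flow now 3.
Augment Plant→Sub4→City: bottleneck 6, flow now 9.
Augment Plant→Sub2→City: bottleneck 4, flow now 13.
No augmenting path remains; maximum flow = 13.
In the residual graph, reachable from Plant: {Plant, Sub3, Sub4, Sub2, Bus4}.
Min-cut edges: Plant→Bus2 (3), Sub4→City (6), Sub2→City (4); capacity 3 + 6 + 4 = 13.
This cut is saturated, so no flow can exceed 13.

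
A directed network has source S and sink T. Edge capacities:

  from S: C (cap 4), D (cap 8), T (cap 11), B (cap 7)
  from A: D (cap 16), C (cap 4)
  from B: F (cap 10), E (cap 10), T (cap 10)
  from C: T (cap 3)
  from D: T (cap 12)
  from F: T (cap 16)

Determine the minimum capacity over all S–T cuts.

Augment S→T: bottleneck 11, flow now 11.
Augment S→B→T: bottleneck 7, flow now 18.
Augment S→C→T: bottleneck 3, flow now 21.
Augment S→D→T: bottleneck 8, flow now 29.
No augmenting path remains; maximum flow = 29.
By max-flow min-cut, the minimum cut capacity equals the max flow.
In the residual graph, reachable from S: {S, C}.
Min-cut edges: S→B (7), S→D (8), S→T (11), C→T (3); capacity 7 + 8 + 11 + 3 = 29.

29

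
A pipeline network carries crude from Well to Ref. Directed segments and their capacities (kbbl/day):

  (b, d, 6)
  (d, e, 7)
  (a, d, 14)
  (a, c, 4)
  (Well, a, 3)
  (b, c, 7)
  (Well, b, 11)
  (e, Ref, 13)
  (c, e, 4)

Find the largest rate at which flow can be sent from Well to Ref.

11

Augment Well→a→c→e→Ref: bottleneck 3, flow now 3.
Augment Well→b→c→e→Ref: bottleneck 1, flow now 4.
Augment Well→b→d→e→Ref: bottleneck 6, flow now 10.
Augment Well→b→c→a→d→e→Ref: bottleneck 1, flow now 11. (uses reverse residual edge)
No augmenting path remains; maximum flow = 11.
In the residual graph, reachable from Well: {Well, a, b, c, d}.
Min-cut edges: c→e (4), d→e (7); capacity 4 + 7 = 11.
This cut is saturated, so no flow can exceed 11.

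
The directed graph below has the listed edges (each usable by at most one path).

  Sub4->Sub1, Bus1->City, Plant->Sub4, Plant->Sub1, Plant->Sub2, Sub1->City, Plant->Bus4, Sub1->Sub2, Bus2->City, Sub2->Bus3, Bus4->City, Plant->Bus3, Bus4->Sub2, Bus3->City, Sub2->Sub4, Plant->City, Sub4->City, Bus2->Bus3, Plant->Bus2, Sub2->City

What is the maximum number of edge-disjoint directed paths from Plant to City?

Assign every edge capacity 1; by Menger, the answer equals the max flow.
Path Plant→City (+1); total 1.
Path Plant→Bus4→City (+1); total 2.
Path Plant→Sub2→City (+1); total 3.
Path Plant→Sub1→City (+1); total 4.
Path Plant→Sub4→City (+1); total 5.
Path Plant→Bus2→City (+1); total 6.
Path Plant→Bus3→City (+1); total 7.
No residual Plant→City path; max flow = 7.
Certifying cut of size 7: {Plant→Bus2, Plant→Bus3, Plant→Bus4, Plant→City, Plant→Sub1, Plant→Sub2, Plant→Sub4}.

7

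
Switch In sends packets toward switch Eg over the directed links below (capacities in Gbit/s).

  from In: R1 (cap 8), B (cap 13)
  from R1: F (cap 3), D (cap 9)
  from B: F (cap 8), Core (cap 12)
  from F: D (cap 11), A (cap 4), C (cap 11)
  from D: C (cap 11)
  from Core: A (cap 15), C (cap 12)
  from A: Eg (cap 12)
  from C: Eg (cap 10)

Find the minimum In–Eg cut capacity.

Augment In→R1→F→A→Eg: bottleneck 3, flow now 3.
Augment In→R1→D→C→Eg: bottleneck 5, flow now 8.
Augment In→B→F→A→Eg: bottleneck 1, flow now 9.
Augment In→B→F→C→Eg: bottleneck 5, flow now 14.
Augment In→B→Core→A→Eg: bottleneck 7, flow now 21.
No augmenting path remains; maximum flow = 21.
By max-flow min-cut, the minimum cut capacity equals the max flow.
In the residual graph, reachable from In: {In}.
Min-cut edges: In→R1 (8), In→B (13); capacity 8 + 13 = 21.

21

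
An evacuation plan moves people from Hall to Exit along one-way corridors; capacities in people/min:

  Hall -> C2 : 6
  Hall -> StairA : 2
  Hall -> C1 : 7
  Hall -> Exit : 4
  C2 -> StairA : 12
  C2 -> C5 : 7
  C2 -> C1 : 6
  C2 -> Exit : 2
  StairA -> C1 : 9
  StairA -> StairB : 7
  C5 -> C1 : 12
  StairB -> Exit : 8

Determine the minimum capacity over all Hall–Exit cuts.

Augment Hall→Exit: bottleneck 4, flow now 4.
Augment Hall→C2→Exit: bottleneck 2, flow now 6.
Augment Hall→StairA→StairB→Exit: bottleneck 2, flow now 8.
Augment Hall→C2→StairA→StairB→Exit: bottleneck 4, flow now 12.
No augmenting path remains; maximum flow = 12.
By max-flow min-cut, the minimum cut capacity equals the max flow.
In the residual graph, reachable from Hall: {Hall, C1}.
Min-cut edges: Hall→C2 (6), Hall→StairA (2), Hall→Exit (4); capacity 6 + 2 + 4 = 12.

12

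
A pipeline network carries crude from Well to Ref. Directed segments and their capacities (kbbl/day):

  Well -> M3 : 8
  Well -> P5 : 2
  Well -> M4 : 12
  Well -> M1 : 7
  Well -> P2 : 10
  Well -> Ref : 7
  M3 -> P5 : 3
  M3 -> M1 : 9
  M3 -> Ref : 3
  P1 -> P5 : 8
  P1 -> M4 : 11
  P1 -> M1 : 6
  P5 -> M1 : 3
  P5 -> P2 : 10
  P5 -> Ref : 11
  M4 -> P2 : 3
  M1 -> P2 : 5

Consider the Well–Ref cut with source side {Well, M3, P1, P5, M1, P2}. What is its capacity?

Edges leaving {Well, M3, P1, P5, M1, P2}: Well→M4 (12), Well→Ref (7), M3→Ref (3), P1→M4 (11), P5→Ref (11).
Cut capacity = 12 + 7 + 3 + 11 + 11 = 44.

44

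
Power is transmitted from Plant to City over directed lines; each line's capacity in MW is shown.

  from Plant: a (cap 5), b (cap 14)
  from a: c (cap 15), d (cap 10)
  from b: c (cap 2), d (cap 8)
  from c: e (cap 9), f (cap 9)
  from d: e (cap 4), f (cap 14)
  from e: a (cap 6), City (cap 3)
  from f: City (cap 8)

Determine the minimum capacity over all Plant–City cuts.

Augment Plant→a→c→e→City: bottleneck 3, flow now 3.
Augment Plant→a→c→f→City: bottleneck 2, flow now 5.
Augment Plant→b→c→f→City: bottleneck 2, flow now 7.
Augment Plant→b→d→f→City: bottleneck 4, flow now 11.
No augmenting path remains; maximum flow = 11.
By max-flow min-cut, the minimum cut capacity equals the max flow.
In the residual graph, reachable from Plant: {Plant, a, b, c, d, e, f}.
Min-cut edges: e→City (3), f→City (8); capacity 3 + 8 = 11.

11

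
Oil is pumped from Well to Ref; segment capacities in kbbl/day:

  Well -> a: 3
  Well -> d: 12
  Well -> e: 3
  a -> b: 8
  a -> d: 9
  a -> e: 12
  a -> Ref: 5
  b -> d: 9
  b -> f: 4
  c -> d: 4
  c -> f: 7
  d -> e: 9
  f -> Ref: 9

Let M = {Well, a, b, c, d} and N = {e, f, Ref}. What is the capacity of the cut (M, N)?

Edges leaving {Well, a, b, c, d}: Well→e (3), a→e (12), a→Ref (5), b→f (4), c→f (7), d→e (9).
Cut capacity = 3 + 12 + 5 + 4 + 7 + 9 = 40.

40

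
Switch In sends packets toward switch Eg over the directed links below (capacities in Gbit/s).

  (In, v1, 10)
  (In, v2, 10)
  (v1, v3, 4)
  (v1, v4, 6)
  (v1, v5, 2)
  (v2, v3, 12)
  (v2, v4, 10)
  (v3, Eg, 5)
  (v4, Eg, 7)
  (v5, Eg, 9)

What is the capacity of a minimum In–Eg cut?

Augment In→v1→v3→Eg: bottleneck 4, flow now 4.
Augment In→v1→v4→Eg: bottleneck 6, flow now 10.
Augment In→v2→v3→Eg: bottleneck 1, flow now 11.
Augment In→v2→v4→Eg: bottleneck 1, flow now 12.
Augment In→v2→v3→v1→v5→Eg: bottleneck 2, flow now 14. (uses reverse residual edge)
No augmenting path remains; maximum flow = 14.
By max-flow min-cut, the minimum cut capacity equals the max flow.
In the residual graph, reachable from In: {In, v1, v2, v3, v4}.
Min-cut edges: v1→v5 (2), v3→Eg (5), v4→Eg (7); capacity 2 + 5 + 7 = 14.

14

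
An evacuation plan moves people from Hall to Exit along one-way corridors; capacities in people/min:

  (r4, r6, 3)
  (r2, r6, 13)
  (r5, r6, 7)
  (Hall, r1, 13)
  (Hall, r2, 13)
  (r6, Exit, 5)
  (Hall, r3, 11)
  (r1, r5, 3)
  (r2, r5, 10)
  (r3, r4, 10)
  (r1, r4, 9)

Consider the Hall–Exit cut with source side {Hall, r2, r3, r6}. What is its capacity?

38

Edges leaving {Hall, r2, r3, r6}: Hall→r1 (13), r2→r5 (10), r3→r4 (10), r6→Exit (5).
Cut capacity = 13 + 10 + 10 + 5 = 38.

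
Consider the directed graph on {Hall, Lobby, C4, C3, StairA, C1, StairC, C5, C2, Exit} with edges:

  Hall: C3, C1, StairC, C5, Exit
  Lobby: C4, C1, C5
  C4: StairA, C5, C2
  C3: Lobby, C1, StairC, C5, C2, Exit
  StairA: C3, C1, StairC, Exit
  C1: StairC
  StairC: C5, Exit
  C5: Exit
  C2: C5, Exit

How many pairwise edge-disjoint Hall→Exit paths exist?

Assign every edge capacity 1; by Menger, the answer equals the max flow.
Path Hall→Exit (+1); total 1.
Path Hall→C3→Exit (+1); total 2.
Path Hall→StairC→Exit (+1); total 3.
Path Hall→C5→Exit (+1); total 4.
No residual Hall→Exit path; max flow = 4.
Certifying cut of size 4: {C5→Exit, Hall→C3, Hall→Exit, StairC→Exit}.

4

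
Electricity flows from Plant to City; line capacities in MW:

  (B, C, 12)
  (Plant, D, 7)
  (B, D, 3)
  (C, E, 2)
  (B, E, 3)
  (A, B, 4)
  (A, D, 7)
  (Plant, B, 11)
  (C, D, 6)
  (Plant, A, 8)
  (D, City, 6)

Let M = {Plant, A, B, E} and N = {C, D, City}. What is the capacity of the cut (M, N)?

29

Edges leaving {Plant, A, B, E}: Plant→D (7), A→D (7), B→C (12), B→D (3).
Cut capacity = 7 + 7 + 12 + 3 = 29.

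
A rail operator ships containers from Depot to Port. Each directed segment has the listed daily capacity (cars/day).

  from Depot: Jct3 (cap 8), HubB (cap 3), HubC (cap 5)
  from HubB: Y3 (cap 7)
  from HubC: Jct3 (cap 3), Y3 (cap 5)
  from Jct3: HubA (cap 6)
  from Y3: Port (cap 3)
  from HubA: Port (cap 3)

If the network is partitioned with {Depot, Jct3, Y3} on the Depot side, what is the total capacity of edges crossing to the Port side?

Edges leaving {Depot, Jct3, Y3}: Depot→HubB (3), Depot→HubC (5), Jct3→HubA (6), Y3→Port (3).
Cut capacity = 3 + 5 + 6 + 3 = 17.

17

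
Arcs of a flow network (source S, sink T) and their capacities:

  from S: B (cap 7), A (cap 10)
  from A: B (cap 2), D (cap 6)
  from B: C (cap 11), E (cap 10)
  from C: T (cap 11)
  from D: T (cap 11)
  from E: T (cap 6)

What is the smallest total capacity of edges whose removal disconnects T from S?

Augment S→A→D→T: bottleneck 6, flow now 6.
Augment S→B→C→T: bottleneck 7, flow now 13.
Augment S→A→B→C→T: bottleneck 2, flow now 15.
No augmenting path remains; maximum flow = 15.
By max-flow min-cut, the minimum cut capacity equals the max flow.
In the residual graph, reachable from S: {S, A}.
Min-cut edges: S→B (7), A→B (2), A→D (6); capacity 7 + 2 + 6 = 15.

15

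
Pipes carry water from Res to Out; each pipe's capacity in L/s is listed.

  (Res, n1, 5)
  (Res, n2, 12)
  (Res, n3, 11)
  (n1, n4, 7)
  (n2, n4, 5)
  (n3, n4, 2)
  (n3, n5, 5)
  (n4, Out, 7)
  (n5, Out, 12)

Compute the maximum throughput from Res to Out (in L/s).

Augment Res→n1→n4→Out: bottleneck 5, flow now 5.
Augment Res→n2→n4→Out: bottleneck 2, flow now 7.
Augment Res→n3→n5→Out: bottleneck 5, flow now 12.
No augmenting path remains; maximum flow = 12.
In the residual graph, reachable from Res: {Res, n1, n2, n3, n4}.
Min-cut edges: n3→n5 (5), n4→Out (7); capacity 5 + 7 = 12.
This cut is saturated, so no flow can exceed 12.

12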